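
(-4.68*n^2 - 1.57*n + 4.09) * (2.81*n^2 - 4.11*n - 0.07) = -13.1508*n^4 + 14.8231*n^3 + 18.2732*n^2 - 16.7*n - 0.2863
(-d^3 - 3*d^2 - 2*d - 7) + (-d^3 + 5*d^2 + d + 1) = -2*d^3 + 2*d^2 - d - 6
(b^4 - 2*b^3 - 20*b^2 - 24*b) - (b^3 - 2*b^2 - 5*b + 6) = b^4 - 3*b^3 - 18*b^2 - 19*b - 6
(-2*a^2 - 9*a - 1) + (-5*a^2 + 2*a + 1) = -7*a^2 - 7*a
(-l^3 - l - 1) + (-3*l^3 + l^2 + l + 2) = -4*l^3 + l^2 + 1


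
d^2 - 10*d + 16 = (d - 8)*(d - 2)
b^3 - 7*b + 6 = (b - 2)*(b - 1)*(b + 3)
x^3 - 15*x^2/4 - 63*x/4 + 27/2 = (x - 6)*(x - 3/4)*(x + 3)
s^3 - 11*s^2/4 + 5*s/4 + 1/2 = (s - 2)*(s - 1)*(s + 1/4)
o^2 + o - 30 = (o - 5)*(o + 6)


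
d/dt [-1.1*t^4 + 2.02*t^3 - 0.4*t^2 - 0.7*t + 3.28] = -4.4*t^3 + 6.06*t^2 - 0.8*t - 0.7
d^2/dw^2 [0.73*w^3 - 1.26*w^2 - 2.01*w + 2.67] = 4.38*w - 2.52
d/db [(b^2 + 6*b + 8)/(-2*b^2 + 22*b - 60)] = (17*b^2 - 44*b - 268)/(2*(b^4 - 22*b^3 + 181*b^2 - 660*b + 900))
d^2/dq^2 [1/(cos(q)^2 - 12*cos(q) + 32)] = (-4*sin(q)^4 + 18*sin(q)^2 - 429*cos(q) + 9*cos(3*q) + 210)/((cos(q) - 8)^3*(cos(q) - 4)^3)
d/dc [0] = 0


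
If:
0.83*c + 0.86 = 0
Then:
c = -1.04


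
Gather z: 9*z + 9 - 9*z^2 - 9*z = 9 - 9*z^2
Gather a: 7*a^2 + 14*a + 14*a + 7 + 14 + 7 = 7*a^2 + 28*a + 28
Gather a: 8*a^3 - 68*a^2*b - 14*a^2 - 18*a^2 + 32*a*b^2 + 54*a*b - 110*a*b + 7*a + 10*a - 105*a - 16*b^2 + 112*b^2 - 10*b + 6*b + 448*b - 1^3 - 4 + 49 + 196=8*a^3 + a^2*(-68*b - 32) + a*(32*b^2 - 56*b - 88) + 96*b^2 + 444*b + 240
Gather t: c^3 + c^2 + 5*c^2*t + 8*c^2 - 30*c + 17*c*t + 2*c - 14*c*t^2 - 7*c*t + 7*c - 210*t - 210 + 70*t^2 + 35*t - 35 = c^3 + 9*c^2 - 21*c + t^2*(70 - 14*c) + t*(5*c^2 + 10*c - 175) - 245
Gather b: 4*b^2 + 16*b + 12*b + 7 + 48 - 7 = 4*b^2 + 28*b + 48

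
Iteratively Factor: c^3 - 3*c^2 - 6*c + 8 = (c - 1)*(c^2 - 2*c - 8) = (c - 1)*(c + 2)*(c - 4)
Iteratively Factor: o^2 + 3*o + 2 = (o + 1)*(o + 2)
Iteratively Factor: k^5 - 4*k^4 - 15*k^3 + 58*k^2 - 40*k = (k - 2)*(k^4 - 2*k^3 - 19*k^2 + 20*k) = k*(k - 2)*(k^3 - 2*k^2 - 19*k + 20) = k*(k - 2)*(k + 4)*(k^2 - 6*k + 5) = k*(k - 2)*(k - 1)*(k + 4)*(k - 5)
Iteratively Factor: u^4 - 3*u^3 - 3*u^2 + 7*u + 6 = (u + 1)*(u^3 - 4*u^2 + u + 6) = (u + 1)^2*(u^2 - 5*u + 6) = (u - 2)*(u + 1)^2*(u - 3)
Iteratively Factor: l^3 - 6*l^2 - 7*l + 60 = (l - 4)*(l^2 - 2*l - 15) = (l - 5)*(l - 4)*(l + 3)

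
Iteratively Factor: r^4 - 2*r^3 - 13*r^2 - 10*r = (r + 2)*(r^3 - 4*r^2 - 5*r) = (r + 1)*(r + 2)*(r^2 - 5*r) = (r - 5)*(r + 1)*(r + 2)*(r)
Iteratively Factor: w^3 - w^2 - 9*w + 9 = (w - 1)*(w^2 - 9) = (w - 1)*(w + 3)*(w - 3)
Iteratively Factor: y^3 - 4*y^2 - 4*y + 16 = (y - 4)*(y^2 - 4) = (y - 4)*(y + 2)*(y - 2)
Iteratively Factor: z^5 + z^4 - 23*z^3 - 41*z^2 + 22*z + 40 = (z + 1)*(z^4 - 23*z^2 - 18*z + 40) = (z + 1)*(z + 2)*(z^3 - 2*z^2 - 19*z + 20) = (z - 1)*(z + 1)*(z + 2)*(z^2 - z - 20) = (z - 5)*(z - 1)*(z + 1)*(z + 2)*(z + 4)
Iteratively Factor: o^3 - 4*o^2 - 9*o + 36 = (o - 4)*(o^2 - 9) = (o - 4)*(o + 3)*(o - 3)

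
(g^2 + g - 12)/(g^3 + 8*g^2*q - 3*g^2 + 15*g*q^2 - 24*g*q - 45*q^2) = (g + 4)/(g^2 + 8*g*q + 15*q^2)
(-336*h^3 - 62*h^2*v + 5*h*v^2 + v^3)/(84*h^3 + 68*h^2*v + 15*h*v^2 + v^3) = (-8*h + v)/(2*h + v)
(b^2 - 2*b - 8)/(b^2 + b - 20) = (b + 2)/(b + 5)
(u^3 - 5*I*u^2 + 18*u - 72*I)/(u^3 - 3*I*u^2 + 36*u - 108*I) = (u + 4*I)/(u + 6*I)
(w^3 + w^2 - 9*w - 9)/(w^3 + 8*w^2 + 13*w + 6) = (w^2 - 9)/(w^2 + 7*w + 6)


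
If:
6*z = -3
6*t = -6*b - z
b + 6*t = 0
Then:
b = 1/10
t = -1/60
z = -1/2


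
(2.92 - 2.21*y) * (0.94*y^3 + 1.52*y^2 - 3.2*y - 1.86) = -2.0774*y^4 - 0.6144*y^3 + 11.5104*y^2 - 5.2334*y - 5.4312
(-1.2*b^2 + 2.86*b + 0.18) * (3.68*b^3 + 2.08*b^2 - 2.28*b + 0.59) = -4.416*b^5 + 8.0288*b^4 + 9.3472*b^3 - 6.8544*b^2 + 1.277*b + 0.1062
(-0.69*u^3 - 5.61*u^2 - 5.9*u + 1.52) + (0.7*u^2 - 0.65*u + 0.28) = -0.69*u^3 - 4.91*u^2 - 6.55*u + 1.8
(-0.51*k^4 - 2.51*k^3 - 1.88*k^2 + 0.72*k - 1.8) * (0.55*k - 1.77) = -0.2805*k^5 - 0.4778*k^4 + 3.4087*k^3 + 3.7236*k^2 - 2.2644*k + 3.186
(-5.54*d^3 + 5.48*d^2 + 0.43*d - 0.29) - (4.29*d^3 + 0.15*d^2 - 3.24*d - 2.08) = -9.83*d^3 + 5.33*d^2 + 3.67*d + 1.79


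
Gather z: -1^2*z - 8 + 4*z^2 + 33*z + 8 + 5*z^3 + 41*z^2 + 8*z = 5*z^3 + 45*z^2 + 40*z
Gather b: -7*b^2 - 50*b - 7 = -7*b^2 - 50*b - 7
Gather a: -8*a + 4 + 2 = 6 - 8*a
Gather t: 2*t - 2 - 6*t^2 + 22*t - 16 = -6*t^2 + 24*t - 18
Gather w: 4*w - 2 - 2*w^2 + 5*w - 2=-2*w^2 + 9*w - 4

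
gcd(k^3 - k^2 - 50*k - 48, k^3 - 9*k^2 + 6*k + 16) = k^2 - 7*k - 8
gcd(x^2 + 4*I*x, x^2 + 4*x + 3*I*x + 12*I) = 1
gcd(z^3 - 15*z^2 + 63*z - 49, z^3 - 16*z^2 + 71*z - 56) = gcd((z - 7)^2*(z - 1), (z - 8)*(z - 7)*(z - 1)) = z^2 - 8*z + 7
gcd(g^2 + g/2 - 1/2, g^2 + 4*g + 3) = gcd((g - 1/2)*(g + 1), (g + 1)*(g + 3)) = g + 1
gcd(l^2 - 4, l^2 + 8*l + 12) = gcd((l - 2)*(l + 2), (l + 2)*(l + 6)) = l + 2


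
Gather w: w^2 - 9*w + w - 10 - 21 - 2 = w^2 - 8*w - 33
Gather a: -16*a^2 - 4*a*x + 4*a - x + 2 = -16*a^2 + a*(4 - 4*x) - x + 2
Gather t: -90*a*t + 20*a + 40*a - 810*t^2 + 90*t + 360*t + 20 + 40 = 60*a - 810*t^2 + t*(450 - 90*a) + 60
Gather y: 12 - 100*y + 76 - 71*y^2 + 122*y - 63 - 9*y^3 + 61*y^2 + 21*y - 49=-9*y^3 - 10*y^2 + 43*y - 24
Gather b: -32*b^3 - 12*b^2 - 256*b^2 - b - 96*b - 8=-32*b^3 - 268*b^2 - 97*b - 8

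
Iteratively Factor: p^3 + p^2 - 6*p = (p - 2)*(p^2 + 3*p) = p*(p - 2)*(p + 3)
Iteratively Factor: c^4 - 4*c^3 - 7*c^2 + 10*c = (c)*(c^3 - 4*c^2 - 7*c + 10) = c*(c - 1)*(c^2 - 3*c - 10) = c*(c - 5)*(c - 1)*(c + 2)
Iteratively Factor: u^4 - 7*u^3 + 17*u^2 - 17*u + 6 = (u - 2)*(u^3 - 5*u^2 + 7*u - 3) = (u - 2)*(u - 1)*(u^2 - 4*u + 3) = (u - 3)*(u - 2)*(u - 1)*(u - 1)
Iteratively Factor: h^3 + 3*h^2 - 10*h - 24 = (h - 3)*(h^2 + 6*h + 8) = (h - 3)*(h + 4)*(h + 2)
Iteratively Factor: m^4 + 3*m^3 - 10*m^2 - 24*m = (m + 2)*(m^3 + m^2 - 12*m) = (m + 2)*(m + 4)*(m^2 - 3*m) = (m - 3)*(m + 2)*(m + 4)*(m)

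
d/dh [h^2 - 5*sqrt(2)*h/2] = 2*h - 5*sqrt(2)/2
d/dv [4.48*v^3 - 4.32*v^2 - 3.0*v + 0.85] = 13.44*v^2 - 8.64*v - 3.0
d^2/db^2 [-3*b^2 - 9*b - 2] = -6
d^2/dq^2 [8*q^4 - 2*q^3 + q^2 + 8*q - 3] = 96*q^2 - 12*q + 2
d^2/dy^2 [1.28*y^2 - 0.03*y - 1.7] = 2.56000000000000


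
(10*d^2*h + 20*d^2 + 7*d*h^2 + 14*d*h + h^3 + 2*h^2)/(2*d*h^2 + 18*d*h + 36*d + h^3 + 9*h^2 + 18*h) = (5*d*h + 10*d + h^2 + 2*h)/(h^2 + 9*h + 18)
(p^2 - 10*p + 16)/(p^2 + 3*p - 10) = (p - 8)/(p + 5)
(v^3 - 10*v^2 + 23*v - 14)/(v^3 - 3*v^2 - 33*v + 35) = (v - 2)/(v + 5)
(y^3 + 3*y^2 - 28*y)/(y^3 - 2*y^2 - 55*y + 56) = y*(y - 4)/(y^2 - 9*y + 8)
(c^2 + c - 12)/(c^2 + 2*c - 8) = (c - 3)/(c - 2)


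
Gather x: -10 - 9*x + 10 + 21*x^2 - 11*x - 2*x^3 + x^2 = -2*x^3 + 22*x^2 - 20*x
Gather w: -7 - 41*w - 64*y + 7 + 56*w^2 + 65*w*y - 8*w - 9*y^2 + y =56*w^2 + w*(65*y - 49) - 9*y^2 - 63*y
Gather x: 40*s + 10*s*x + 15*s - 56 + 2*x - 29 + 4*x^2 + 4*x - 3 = 55*s + 4*x^2 + x*(10*s + 6) - 88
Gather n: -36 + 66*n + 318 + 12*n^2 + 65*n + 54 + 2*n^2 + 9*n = 14*n^2 + 140*n + 336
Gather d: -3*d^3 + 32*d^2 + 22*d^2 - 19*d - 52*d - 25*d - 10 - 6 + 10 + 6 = -3*d^3 + 54*d^2 - 96*d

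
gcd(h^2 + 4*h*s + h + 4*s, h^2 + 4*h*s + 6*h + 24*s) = h + 4*s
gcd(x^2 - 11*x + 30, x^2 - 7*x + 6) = x - 6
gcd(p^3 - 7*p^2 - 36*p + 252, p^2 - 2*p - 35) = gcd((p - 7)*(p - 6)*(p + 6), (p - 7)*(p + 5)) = p - 7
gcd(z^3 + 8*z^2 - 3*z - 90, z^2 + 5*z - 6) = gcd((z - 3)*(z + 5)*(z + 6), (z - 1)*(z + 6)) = z + 6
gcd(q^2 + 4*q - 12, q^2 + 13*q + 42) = q + 6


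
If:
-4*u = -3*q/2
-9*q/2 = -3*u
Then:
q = 0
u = 0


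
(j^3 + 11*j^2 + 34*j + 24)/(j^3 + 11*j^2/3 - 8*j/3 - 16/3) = 3*(j + 6)/(3*j - 4)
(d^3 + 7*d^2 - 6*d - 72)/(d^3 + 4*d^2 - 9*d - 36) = (d + 6)/(d + 3)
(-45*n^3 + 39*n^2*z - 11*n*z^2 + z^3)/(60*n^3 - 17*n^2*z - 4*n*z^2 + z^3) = (-3*n + z)/(4*n + z)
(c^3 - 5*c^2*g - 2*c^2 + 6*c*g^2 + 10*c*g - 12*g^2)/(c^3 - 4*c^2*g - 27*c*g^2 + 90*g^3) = (c^2 - 2*c*g - 2*c + 4*g)/(c^2 - c*g - 30*g^2)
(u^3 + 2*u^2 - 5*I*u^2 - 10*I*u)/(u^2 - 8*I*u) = (u^2 + u*(2 - 5*I) - 10*I)/(u - 8*I)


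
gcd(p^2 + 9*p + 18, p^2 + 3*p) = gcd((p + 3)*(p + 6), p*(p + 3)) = p + 3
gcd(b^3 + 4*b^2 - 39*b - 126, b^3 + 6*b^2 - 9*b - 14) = b + 7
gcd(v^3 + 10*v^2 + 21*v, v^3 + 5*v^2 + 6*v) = v^2 + 3*v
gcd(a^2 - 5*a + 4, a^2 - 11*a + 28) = a - 4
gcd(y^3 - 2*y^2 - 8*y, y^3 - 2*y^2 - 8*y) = y^3 - 2*y^2 - 8*y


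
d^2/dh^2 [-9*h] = 0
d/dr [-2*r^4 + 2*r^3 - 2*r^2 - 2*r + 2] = -8*r^3 + 6*r^2 - 4*r - 2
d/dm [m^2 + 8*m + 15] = 2*m + 8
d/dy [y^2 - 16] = 2*y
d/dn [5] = 0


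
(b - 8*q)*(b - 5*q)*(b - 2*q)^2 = b^4 - 17*b^3*q + 96*b^2*q^2 - 212*b*q^3 + 160*q^4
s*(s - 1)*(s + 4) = s^3 + 3*s^2 - 4*s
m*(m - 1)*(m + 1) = m^3 - m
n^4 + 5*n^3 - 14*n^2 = n^2*(n - 2)*(n + 7)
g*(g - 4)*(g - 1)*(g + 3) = g^4 - 2*g^3 - 11*g^2 + 12*g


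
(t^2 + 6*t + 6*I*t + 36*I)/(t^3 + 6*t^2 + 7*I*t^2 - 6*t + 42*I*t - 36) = 1/(t + I)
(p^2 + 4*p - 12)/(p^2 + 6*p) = (p - 2)/p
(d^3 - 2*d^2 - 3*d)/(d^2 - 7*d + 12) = d*(d + 1)/(d - 4)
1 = 1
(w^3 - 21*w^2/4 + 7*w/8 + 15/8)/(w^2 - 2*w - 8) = (-8*w^3 + 42*w^2 - 7*w - 15)/(8*(-w^2 + 2*w + 8))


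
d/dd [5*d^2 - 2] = 10*d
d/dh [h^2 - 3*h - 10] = 2*h - 3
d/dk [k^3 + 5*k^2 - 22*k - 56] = 3*k^2 + 10*k - 22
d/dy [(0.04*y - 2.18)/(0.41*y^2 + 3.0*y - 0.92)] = (-0.0164*y^2 + 1.7876*y + 6.5032)/(0.1681*y^4 + 2.46*y^3 + 8.2456*y^2 - 5.52*y + 0.8464)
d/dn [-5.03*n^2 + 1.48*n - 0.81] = 1.48 - 10.06*n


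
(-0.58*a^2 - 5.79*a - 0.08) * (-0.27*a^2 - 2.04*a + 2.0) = 0.1566*a^4 + 2.7465*a^3 + 10.6732*a^2 - 11.4168*a - 0.16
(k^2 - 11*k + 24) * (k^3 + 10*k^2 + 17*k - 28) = k^5 - k^4 - 69*k^3 + 25*k^2 + 716*k - 672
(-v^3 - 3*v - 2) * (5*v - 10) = -5*v^4 + 10*v^3 - 15*v^2 + 20*v + 20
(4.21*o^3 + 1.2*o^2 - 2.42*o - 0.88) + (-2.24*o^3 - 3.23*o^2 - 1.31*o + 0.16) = 1.97*o^3 - 2.03*o^2 - 3.73*o - 0.72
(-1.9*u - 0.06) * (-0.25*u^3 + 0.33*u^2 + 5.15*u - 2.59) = 0.475*u^4 - 0.612*u^3 - 9.8048*u^2 + 4.612*u + 0.1554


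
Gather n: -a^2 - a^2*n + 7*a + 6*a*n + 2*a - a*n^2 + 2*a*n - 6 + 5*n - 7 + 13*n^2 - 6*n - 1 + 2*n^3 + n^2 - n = -a^2 + 9*a + 2*n^3 + n^2*(14 - a) + n*(-a^2 + 8*a - 2) - 14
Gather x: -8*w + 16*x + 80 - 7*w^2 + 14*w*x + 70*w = -7*w^2 + 62*w + x*(14*w + 16) + 80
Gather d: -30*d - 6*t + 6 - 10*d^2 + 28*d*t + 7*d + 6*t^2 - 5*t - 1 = -10*d^2 + d*(28*t - 23) + 6*t^2 - 11*t + 5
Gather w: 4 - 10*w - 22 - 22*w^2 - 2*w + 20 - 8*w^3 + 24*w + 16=-8*w^3 - 22*w^2 + 12*w + 18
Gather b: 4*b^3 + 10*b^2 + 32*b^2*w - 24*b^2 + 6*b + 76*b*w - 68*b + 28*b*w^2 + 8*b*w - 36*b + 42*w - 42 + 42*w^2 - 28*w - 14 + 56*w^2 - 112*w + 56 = 4*b^3 + b^2*(32*w - 14) + b*(28*w^2 + 84*w - 98) + 98*w^2 - 98*w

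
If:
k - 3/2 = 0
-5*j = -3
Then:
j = 3/5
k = 3/2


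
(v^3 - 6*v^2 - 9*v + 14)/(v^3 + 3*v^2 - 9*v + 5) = (v^2 - 5*v - 14)/(v^2 + 4*v - 5)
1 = 1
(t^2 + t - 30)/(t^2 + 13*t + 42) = (t - 5)/(t + 7)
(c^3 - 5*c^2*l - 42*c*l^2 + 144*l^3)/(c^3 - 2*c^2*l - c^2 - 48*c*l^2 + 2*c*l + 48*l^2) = (c - 3*l)/(c - 1)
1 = 1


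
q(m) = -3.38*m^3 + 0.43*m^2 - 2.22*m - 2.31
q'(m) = -10.14*m^2 + 0.86*m - 2.22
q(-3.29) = 130.01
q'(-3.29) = -114.81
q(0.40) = -3.35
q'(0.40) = -3.50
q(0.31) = -3.06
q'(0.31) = -2.93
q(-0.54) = -0.45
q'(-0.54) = -5.64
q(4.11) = -238.83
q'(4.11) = -169.97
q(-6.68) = 1039.21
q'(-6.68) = -460.44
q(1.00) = -7.48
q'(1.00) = -11.50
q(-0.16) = -1.93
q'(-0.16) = -2.62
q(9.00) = -2451.48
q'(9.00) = -815.82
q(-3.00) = 99.48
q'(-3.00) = -96.06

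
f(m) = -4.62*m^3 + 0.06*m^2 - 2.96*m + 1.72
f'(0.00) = -2.96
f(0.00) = 1.72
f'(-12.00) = -2000.24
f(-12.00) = 8029.24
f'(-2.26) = -74.02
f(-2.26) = 62.05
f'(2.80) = -111.29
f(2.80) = -107.52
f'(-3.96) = -220.78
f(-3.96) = 301.28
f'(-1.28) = -25.82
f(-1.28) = 15.30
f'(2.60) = -96.34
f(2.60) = -86.77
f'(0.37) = -4.81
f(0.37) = 0.40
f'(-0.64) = -8.71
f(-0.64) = 4.85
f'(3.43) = -165.61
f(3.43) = -194.16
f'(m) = -13.86*m^2 + 0.12*m - 2.96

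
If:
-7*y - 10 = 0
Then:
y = -10/7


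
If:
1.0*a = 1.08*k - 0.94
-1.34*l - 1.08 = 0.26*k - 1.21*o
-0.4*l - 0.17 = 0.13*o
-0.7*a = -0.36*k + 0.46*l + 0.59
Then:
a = -0.04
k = 0.83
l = -0.57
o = 0.44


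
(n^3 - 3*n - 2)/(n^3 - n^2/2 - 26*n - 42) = 2*(-n^3 + 3*n + 2)/(-2*n^3 + n^2 + 52*n + 84)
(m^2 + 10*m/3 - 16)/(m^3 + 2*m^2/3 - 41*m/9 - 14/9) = 3*(3*m^2 + 10*m - 48)/(9*m^3 + 6*m^2 - 41*m - 14)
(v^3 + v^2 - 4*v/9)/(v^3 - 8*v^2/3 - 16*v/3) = (v - 1/3)/(v - 4)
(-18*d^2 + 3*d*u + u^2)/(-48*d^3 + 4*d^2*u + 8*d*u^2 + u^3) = (-3*d + u)/(-8*d^2 + 2*d*u + u^2)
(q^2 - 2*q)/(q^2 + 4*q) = (q - 2)/(q + 4)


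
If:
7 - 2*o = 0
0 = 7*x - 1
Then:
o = 7/2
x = 1/7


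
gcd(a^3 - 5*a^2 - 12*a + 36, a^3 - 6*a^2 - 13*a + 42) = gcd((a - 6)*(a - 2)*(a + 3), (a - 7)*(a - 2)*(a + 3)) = a^2 + a - 6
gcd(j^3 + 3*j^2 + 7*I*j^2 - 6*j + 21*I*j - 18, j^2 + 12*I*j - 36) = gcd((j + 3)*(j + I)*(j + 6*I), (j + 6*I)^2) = j + 6*I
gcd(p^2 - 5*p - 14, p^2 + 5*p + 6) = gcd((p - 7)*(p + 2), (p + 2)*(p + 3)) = p + 2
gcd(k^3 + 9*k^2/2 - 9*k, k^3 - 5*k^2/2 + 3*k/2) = k^2 - 3*k/2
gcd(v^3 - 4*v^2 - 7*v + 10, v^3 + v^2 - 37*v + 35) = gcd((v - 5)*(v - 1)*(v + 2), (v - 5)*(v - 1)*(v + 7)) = v^2 - 6*v + 5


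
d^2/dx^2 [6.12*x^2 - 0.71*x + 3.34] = 12.2400000000000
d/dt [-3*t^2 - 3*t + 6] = -6*t - 3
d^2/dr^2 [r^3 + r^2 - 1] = 6*r + 2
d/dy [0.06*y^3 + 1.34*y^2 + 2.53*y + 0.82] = 0.18*y^2 + 2.68*y + 2.53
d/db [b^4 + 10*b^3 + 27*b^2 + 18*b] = 4*b^3 + 30*b^2 + 54*b + 18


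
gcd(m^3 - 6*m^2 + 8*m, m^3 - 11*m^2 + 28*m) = m^2 - 4*m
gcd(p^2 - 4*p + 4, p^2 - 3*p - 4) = 1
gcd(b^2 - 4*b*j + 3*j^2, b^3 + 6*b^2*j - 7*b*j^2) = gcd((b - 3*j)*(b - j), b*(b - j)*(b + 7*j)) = b - j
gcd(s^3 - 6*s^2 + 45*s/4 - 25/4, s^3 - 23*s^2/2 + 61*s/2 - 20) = s^2 - 7*s/2 + 5/2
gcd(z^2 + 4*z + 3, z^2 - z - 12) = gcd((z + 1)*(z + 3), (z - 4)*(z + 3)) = z + 3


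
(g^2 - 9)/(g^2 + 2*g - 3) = (g - 3)/(g - 1)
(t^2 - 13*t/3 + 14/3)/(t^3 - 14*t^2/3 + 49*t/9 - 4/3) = 3*(3*t^2 - 13*t + 14)/(9*t^3 - 42*t^2 + 49*t - 12)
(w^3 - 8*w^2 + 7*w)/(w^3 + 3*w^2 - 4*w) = (w - 7)/(w + 4)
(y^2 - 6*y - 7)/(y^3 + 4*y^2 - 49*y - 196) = (y + 1)/(y^2 + 11*y + 28)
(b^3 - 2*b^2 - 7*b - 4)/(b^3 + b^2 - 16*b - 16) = (b + 1)/(b + 4)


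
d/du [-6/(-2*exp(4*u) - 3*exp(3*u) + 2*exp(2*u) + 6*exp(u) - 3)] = (-48*exp(3*u) - 54*exp(2*u) + 24*exp(u) + 36)*exp(u)/(2*exp(4*u) + 3*exp(3*u) - 2*exp(2*u) - 6*exp(u) + 3)^2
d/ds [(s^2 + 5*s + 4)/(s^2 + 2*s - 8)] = -3/(s^2 - 4*s + 4)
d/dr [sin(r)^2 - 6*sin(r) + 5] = 2*(sin(r) - 3)*cos(r)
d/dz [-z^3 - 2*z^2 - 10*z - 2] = -3*z^2 - 4*z - 10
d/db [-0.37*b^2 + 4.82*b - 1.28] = 4.82 - 0.74*b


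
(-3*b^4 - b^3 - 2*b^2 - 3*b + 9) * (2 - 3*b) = 9*b^5 - 3*b^4 + 4*b^3 + 5*b^2 - 33*b + 18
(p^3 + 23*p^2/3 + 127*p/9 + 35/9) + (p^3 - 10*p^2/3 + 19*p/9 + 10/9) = 2*p^3 + 13*p^2/3 + 146*p/9 + 5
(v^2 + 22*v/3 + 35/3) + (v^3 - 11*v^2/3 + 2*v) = v^3 - 8*v^2/3 + 28*v/3 + 35/3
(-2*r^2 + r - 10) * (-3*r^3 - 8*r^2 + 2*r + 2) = 6*r^5 + 13*r^4 + 18*r^3 + 78*r^2 - 18*r - 20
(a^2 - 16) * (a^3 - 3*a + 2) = a^5 - 19*a^3 + 2*a^2 + 48*a - 32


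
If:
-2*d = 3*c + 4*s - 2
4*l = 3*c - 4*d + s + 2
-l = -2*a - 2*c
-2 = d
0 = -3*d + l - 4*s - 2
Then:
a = 92/57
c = -14/57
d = -2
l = 52/19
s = 32/19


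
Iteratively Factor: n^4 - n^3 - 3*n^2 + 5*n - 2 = (n - 1)*(n^3 - 3*n + 2) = (n - 1)^2*(n^2 + n - 2) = (n - 1)^3*(n + 2)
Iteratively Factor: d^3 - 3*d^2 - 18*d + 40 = (d - 5)*(d^2 + 2*d - 8) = (d - 5)*(d - 2)*(d + 4)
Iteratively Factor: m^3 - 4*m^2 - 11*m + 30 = (m - 5)*(m^2 + m - 6) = (m - 5)*(m - 2)*(m + 3)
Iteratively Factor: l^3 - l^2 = (l)*(l^2 - l) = l*(l - 1)*(l)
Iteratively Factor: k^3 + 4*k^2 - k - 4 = (k - 1)*(k^2 + 5*k + 4) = (k - 1)*(k + 1)*(k + 4)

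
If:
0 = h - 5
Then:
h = 5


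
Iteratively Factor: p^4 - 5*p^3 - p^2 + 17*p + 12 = (p + 1)*(p^3 - 6*p^2 + 5*p + 12) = (p + 1)^2*(p^2 - 7*p + 12) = (p - 4)*(p + 1)^2*(p - 3)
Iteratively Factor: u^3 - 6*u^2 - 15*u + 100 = (u - 5)*(u^2 - u - 20) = (u - 5)^2*(u + 4)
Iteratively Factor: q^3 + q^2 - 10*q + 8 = (q - 2)*(q^2 + 3*q - 4) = (q - 2)*(q + 4)*(q - 1)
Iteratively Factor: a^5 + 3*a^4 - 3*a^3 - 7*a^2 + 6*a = (a - 1)*(a^4 + 4*a^3 + a^2 - 6*a) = (a - 1)*(a + 2)*(a^3 + 2*a^2 - 3*a) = a*(a - 1)*(a + 2)*(a^2 + 2*a - 3) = a*(a - 1)^2*(a + 2)*(a + 3)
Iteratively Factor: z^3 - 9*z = (z + 3)*(z^2 - 3*z) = (z - 3)*(z + 3)*(z)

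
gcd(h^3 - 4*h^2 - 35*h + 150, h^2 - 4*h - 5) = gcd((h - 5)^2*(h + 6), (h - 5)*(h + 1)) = h - 5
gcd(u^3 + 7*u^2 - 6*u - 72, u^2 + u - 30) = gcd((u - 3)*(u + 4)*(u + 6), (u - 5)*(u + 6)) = u + 6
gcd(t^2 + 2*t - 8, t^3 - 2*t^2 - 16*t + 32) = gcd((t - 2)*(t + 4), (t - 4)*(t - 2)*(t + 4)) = t^2 + 2*t - 8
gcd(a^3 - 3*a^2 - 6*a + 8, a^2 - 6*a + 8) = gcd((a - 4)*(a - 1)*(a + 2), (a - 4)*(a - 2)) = a - 4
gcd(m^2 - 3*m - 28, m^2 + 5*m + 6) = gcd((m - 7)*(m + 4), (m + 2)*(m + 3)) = 1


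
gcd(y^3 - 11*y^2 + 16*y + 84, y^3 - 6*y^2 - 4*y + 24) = y^2 - 4*y - 12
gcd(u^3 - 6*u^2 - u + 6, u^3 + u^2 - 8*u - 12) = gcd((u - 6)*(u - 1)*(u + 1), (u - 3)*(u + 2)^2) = 1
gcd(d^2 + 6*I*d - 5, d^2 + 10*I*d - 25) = d + 5*I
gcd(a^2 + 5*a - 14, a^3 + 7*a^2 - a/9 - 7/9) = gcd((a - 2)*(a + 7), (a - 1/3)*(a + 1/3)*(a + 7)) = a + 7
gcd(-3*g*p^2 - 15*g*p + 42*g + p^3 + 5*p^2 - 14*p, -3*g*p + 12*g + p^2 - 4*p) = -3*g + p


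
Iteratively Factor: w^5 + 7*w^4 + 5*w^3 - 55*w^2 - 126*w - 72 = (w + 3)*(w^4 + 4*w^3 - 7*w^2 - 34*w - 24) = (w + 1)*(w + 3)*(w^3 + 3*w^2 - 10*w - 24) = (w - 3)*(w + 1)*(w + 3)*(w^2 + 6*w + 8) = (w - 3)*(w + 1)*(w + 3)*(w + 4)*(w + 2)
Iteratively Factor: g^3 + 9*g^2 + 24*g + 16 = (g + 1)*(g^2 + 8*g + 16) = (g + 1)*(g + 4)*(g + 4)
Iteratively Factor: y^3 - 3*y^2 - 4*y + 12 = (y + 2)*(y^2 - 5*y + 6) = (y - 2)*(y + 2)*(y - 3)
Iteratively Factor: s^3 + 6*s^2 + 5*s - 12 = (s + 3)*(s^2 + 3*s - 4) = (s - 1)*(s + 3)*(s + 4)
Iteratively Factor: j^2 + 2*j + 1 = (j + 1)*(j + 1)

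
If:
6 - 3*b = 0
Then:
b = 2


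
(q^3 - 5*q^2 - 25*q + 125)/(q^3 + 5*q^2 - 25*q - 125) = (q - 5)/(q + 5)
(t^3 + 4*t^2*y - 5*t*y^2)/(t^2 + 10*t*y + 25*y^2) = t*(t - y)/(t + 5*y)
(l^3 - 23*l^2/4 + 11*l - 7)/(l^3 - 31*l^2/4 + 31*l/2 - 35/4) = (l^2 - 4*l + 4)/(l^2 - 6*l + 5)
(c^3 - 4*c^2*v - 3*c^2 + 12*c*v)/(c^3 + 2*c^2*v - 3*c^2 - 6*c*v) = (c - 4*v)/(c + 2*v)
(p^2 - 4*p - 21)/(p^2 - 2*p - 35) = (p + 3)/(p + 5)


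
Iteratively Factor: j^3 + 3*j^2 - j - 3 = (j - 1)*(j^2 + 4*j + 3) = (j - 1)*(j + 3)*(j + 1)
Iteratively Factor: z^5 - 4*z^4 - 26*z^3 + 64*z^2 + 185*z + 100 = (z + 1)*(z^4 - 5*z^3 - 21*z^2 + 85*z + 100) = (z - 5)*(z + 1)*(z^3 - 21*z - 20) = (z - 5)^2*(z + 1)*(z^2 + 5*z + 4) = (z - 5)^2*(z + 1)^2*(z + 4)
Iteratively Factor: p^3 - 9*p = (p - 3)*(p^2 + 3*p) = (p - 3)*(p + 3)*(p)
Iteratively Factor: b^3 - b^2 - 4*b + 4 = (b + 2)*(b^2 - 3*b + 2) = (b - 1)*(b + 2)*(b - 2)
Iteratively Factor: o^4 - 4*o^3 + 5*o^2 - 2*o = (o - 1)*(o^3 - 3*o^2 + 2*o) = (o - 2)*(o - 1)*(o^2 - o) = o*(o - 2)*(o - 1)*(o - 1)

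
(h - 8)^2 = h^2 - 16*h + 64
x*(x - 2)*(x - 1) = x^3 - 3*x^2 + 2*x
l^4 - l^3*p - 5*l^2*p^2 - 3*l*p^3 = l*(l - 3*p)*(l + p)^2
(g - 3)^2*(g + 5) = g^3 - g^2 - 21*g + 45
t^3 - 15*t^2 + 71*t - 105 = (t - 7)*(t - 5)*(t - 3)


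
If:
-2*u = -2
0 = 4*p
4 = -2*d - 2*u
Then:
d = -3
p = 0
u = 1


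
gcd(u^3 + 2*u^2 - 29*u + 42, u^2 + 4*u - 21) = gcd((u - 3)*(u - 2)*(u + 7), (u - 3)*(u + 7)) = u^2 + 4*u - 21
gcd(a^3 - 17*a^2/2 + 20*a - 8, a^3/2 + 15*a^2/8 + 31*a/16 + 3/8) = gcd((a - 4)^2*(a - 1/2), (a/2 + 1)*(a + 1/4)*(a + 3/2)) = 1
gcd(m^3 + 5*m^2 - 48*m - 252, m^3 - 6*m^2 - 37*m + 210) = m^2 - m - 42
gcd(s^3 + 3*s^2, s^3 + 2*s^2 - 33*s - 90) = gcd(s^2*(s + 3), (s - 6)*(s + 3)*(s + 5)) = s + 3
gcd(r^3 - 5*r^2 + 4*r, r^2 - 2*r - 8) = r - 4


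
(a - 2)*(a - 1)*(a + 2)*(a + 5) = a^4 + 4*a^3 - 9*a^2 - 16*a + 20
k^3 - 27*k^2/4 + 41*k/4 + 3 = (k - 4)*(k - 3)*(k + 1/4)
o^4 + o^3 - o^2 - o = o*(o - 1)*(o + 1)^2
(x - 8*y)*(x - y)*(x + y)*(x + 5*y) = x^4 - 3*x^3*y - 41*x^2*y^2 + 3*x*y^3 + 40*y^4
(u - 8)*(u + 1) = u^2 - 7*u - 8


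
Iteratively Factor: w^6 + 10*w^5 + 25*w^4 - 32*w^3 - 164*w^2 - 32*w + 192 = (w + 4)*(w^5 + 6*w^4 + w^3 - 36*w^2 - 20*w + 48) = (w - 2)*(w + 4)*(w^4 + 8*w^3 + 17*w^2 - 2*w - 24) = (w - 2)*(w + 3)*(w + 4)*(w^3 + 5*w^2 + 2*w - 8) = (w - 2)*(w - 1)*(w + 3)*(w + 4)*(w^2 + 6*w + 8) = (w - 2)*(w - 1)*(w + 3)*(w + 4)^2*(w + 2)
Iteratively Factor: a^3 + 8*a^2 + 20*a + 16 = (a + 2)*(a^2 + 6*a + 8) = (a + 2)*(a + 4)*(a + 2)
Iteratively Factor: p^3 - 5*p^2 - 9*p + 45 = (p + 3)*(p^2 - 8*p + 15) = (p - 3)*(p + 3)*(p - 5)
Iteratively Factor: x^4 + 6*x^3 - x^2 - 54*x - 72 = (x + 2)*(x^3 + 4*x^2 - 9*x - 36) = (x + 2)*(x + 3)*(x^2 + x - 12) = (x - 3)*(x + 2)*(x + 3)*(x + 4)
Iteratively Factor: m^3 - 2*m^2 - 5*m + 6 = (m - 3)*(m^2 + m - 2) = (m - 3)*(m - 1)*(m + 2)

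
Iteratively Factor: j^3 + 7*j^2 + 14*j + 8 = (j + 4)*(j^2 + 3*j + 2) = (j + 2)*(j + 4)*(j + 1)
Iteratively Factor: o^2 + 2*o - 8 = (o + 4)*(o - 2)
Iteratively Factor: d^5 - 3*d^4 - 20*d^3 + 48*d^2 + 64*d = (d + 1)*(d^4 - 4*d^3 - 16*d^2 + 64*d) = (d - 4)*(d + 1)*(d^3 - 16*d) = (d - 4)*(d + 1)*(d + 4)*(d^2 - 4*d) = (d - 4)^2*(d + 1)*(d + 4)*(d)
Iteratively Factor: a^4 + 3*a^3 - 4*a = (a - 1)*(a^3 + 4*a^2 + 4*a) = a*(a - 1)*(a^2 + 4*a + 4) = a*(a - 1)*(a + 2)*(a + 2)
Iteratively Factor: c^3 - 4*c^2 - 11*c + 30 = (c + 3)*(c^2 - 7*c + 10) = (c - 5)*(c + 3)*(c - 2)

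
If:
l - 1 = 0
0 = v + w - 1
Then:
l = 1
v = 1 - w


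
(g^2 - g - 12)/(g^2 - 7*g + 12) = (g + 3)/(g - 3)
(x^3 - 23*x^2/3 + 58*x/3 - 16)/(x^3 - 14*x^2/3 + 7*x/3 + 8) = (x - 2)/(x + 1)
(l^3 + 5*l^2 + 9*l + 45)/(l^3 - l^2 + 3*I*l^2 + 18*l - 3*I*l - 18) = (l^2 + l*(5 + 3*I) + 15*I)/(l^2 + l*(-1 + 6*I) - 6*I)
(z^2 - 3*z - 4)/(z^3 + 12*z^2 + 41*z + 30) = (z - 4)/(z^2 + 11*z + 30)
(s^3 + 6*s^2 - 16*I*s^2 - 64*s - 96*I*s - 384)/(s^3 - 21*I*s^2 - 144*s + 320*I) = (s + 6)/(s - 5*I)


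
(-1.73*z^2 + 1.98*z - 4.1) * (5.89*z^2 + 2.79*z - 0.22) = -10.1897*z^4 + 6.8355*z^3 - 18.2442*z^2 - 11.8746*z + 0.902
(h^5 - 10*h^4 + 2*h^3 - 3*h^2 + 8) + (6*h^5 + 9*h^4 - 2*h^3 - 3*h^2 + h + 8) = 7*h^5 - h^4 - 6*h^2 + h + 16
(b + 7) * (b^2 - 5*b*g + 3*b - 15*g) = b^3 - 5*b^2*g + 10*b^2 - 50*b*g + 21*b - 105*g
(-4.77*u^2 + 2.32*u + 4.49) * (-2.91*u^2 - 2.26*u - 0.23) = 13.8807*u^4 + 4.029*u^3 - 17.212*u^2 - 10.681*u - 1.0327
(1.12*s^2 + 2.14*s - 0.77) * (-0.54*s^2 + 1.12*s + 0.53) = -0.6048*s^4 + 0.0988*s^3 + 3.4062*s^2 + 0.2718*s - 0.4081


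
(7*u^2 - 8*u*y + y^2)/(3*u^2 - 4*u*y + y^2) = (-7*u + y)/(-3*u + y)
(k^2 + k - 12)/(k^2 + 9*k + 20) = (k - 3)/(k + 5)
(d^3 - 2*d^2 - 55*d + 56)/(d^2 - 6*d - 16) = (d^2 + 6*d - 7)/(d + 2)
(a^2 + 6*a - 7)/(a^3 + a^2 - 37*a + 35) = 1/(a - 5)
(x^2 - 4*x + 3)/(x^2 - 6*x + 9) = (x - 1)/(x - 3)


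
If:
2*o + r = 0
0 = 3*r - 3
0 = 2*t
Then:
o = -1/2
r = 1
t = 0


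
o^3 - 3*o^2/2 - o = o*(o - 2)*(o + 1/2)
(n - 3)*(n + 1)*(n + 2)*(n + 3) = n^4 + 3*n^3 - 7*n^2 - 27*n - 18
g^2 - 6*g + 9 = (g - 3)^2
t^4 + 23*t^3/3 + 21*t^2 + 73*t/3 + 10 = (t + 1)*(t + 5/3)*(t + 2)*(t + 3)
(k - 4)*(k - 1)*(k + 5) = k^3 - 21*k + 20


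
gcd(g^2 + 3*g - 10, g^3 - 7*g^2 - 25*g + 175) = g + 5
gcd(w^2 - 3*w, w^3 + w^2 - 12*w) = w^2 - 3*w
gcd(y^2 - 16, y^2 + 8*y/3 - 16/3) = y + 4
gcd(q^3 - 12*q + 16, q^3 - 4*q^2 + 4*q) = q^2 - 4*q + 4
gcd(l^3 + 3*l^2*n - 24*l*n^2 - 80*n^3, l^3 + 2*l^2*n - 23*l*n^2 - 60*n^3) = l^2 - l*n - 20*n^2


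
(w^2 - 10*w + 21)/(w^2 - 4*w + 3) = (w - 7)/(w - 1)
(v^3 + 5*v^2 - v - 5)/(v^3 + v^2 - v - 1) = (v + 5)/(v + 1)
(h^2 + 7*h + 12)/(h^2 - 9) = (h + 4)/(h - 3)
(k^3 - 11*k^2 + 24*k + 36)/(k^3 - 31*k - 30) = (k - 6)/(k + 5)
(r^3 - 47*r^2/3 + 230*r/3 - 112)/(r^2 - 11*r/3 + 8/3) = (r^2 - 13*r + 42)/(r - 1)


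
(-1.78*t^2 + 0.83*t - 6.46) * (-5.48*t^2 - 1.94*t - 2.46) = 9.7544*t^4 - 1.0952*t^3 + 38.1694*t^2 + 10.4906*t + 15.8916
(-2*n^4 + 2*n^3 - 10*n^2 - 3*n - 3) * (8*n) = -16*n^5 + 16*n^4 - 80*n^3 - 24*n^2 - 24*n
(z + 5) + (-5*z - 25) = -4*z - 20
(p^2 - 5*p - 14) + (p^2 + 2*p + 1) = 2*p^2 - 3*p - 13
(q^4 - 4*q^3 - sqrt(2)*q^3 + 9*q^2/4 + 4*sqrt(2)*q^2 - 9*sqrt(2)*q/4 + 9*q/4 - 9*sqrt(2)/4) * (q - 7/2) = q^5 - 15*q^4/2 - sqrt(2)*q^4 + 15*sqrt(2)*q^3/2 + 65*q^3/4 - 65*sqrt(2)*q^2/4 - 45*q^2/8 - 63*q/8 + 45*sqrt(2)*q/8 + 63*sqrt(2)/8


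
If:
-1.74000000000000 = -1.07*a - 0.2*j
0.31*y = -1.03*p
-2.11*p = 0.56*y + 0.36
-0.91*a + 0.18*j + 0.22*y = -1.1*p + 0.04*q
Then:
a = 0.551638349556474 - 0.0213561131873999*q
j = 0.114255205552589*q + 5.74873482987286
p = -1.44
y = 4.80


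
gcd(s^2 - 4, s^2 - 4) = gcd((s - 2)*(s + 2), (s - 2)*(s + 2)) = s^2 - 4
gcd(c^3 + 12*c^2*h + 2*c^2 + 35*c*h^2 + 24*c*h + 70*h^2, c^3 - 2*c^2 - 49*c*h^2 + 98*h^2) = c + 7*h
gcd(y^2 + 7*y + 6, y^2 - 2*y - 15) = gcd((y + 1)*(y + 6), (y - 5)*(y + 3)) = 1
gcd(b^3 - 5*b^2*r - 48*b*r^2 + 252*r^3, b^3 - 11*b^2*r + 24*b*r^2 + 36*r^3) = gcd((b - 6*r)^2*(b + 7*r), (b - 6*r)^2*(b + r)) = b^2 - 12*b*r + 36*r^2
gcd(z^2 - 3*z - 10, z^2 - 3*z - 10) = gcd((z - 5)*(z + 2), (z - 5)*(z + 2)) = z^2 - 3*z - 10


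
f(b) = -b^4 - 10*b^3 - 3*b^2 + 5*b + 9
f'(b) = -4*b^3 - 30*b^2 - 6*b + 5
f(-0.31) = 7.45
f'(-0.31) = 4.10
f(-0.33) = 7.37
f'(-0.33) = 3.86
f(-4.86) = 503.87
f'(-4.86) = -215.26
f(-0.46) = 6.99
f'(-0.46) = 1.80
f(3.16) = -420.41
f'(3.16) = -439.75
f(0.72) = 7.04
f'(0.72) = -16.36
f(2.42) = -172.49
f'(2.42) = -241.90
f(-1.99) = 50.29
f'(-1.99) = -70.34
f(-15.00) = -17616.00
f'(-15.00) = 6845.00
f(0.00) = 9.00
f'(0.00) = 5.00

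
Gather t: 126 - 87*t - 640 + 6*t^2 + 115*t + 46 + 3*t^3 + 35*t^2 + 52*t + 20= 3*t^3 + 41*t^2 + 80*t - 448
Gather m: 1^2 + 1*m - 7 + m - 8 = 2*m - 14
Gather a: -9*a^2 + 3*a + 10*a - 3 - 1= -9*a^2 + 13*a - 4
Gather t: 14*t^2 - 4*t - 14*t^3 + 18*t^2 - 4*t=-14*t^3 + 32*t^2 - 8*t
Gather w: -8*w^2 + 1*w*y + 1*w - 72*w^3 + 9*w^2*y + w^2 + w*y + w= -72*w^3 + w^2*(9*y - 7) + w*(2*y + 2)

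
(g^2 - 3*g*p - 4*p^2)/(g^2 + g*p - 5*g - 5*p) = (g - 4*p)/(g - 5)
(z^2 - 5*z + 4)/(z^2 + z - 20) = (z - 1)/(z + 5)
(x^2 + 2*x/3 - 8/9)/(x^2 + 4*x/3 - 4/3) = (x + 4/3)/(x + 2)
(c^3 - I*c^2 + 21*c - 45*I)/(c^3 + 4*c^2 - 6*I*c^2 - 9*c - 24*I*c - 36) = (c + 5*I)/(c + 4)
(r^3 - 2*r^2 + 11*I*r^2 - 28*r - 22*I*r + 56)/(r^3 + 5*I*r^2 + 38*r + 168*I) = (r - 2)/(r - 6*I)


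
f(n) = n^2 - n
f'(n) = 2*n - 1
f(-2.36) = 7.93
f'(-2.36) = -5.72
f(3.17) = 6.88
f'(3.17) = 5.34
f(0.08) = -0.07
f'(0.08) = -0.84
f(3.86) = 11.04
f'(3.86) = 6.72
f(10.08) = 91.53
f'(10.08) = 19.16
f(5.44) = 24.15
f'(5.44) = 9.88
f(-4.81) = 27.95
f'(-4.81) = -10.62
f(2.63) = 4.29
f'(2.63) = 4.26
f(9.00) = 72.00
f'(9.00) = 17.00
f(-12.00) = 156.00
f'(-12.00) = -25.00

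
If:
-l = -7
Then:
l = 7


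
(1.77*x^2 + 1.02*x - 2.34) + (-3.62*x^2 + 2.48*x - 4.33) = -1.85*x^2 + 3.5*x - 6.67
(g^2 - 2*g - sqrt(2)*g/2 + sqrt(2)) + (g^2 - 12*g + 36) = 2*g^2 - 14*g - sqrt(2)*g/2 + sqrt(2) + 36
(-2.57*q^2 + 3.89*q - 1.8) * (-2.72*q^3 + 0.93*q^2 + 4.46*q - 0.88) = 6.9904*q^5 - 12.9709*q^4 - 2.9485*q^3 + 17.937*q^2 - 11.4512*q + 1.584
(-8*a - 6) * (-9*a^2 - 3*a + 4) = 72*a^3 + 78*a^2 - 14*a - 24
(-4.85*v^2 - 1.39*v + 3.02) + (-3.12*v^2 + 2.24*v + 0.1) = -7.97*v^2 + 0.85*v + 3.12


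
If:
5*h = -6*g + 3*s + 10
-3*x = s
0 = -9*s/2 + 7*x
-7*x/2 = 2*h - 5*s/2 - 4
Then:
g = 0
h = 2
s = 0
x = 0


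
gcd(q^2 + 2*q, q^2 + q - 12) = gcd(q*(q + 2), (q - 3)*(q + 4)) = 1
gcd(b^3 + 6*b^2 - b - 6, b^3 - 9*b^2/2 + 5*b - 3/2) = b - 1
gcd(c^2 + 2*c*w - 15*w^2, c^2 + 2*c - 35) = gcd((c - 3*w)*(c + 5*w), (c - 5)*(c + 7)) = 1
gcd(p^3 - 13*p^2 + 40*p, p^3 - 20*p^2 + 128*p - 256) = p - 8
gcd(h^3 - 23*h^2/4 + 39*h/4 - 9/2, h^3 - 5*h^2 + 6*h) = h^2 - 5*h + 6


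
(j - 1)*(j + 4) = j^2 + 3*j - 4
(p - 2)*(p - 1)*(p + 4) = p^3 + p^2 - 10*p + 8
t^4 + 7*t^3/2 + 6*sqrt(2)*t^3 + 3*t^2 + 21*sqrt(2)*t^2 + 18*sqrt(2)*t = t*(t + 3/2)*(t + 2)*(t + 6*sqrt(2))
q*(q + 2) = q^2 + 2*q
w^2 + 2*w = w*(w + 2)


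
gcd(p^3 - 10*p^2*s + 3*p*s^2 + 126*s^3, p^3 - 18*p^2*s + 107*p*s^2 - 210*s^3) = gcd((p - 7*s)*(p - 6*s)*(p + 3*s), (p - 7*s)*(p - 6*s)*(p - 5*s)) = p^2 - 13*p*s + 42*s^2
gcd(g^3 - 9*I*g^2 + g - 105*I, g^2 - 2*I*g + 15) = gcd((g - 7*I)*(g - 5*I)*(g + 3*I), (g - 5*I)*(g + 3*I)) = g^2 - 2*I*g + 15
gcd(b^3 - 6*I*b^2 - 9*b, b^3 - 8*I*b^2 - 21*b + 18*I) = b^2 - 6*I*b - 9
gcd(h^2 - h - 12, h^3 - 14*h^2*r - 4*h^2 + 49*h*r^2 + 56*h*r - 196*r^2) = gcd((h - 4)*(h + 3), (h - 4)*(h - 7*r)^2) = h - 4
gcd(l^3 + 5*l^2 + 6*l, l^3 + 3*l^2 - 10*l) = l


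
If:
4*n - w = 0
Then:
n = w/4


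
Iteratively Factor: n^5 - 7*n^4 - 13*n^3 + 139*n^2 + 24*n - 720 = (n - 4)*(n^4 - 3*n^3 - 25*n^2 + 39*n + 180) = (n - 4)^2*(n^3 + n^2 - 21*n - 45) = (n - 5)*(n - 4)^2*(n^2 + 6*n + 9) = (n - 5)*(n - 4)^2*(n + 3)*(n + 3)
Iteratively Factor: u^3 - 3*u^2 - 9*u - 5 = (u + 1)*(u^2 - 4*u - 5) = (u + 1)^2*(u - 5)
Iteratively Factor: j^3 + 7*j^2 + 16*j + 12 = (j + 3)*(j^2 + 4*j + 4) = (j + 2)*(j + 3)*(j + 2)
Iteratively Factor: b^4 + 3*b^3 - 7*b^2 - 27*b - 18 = (b + 3)*(b^3 - 7*b - 6) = (b + 1)*(b + 3)*(b^2 - b - 6) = (b - 3)*(b + 1)*(b + 3)*(b + 2)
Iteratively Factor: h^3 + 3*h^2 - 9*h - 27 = (h - 3)*(h^2 + 6*h + 9) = (h - 3)*(h + 3)*(h + 3)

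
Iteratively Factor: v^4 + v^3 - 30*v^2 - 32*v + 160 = (v - 5)*(v^3 + 6*v^2 - 32) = (v - 5)*(v + 4)*(v^2 + 2*v - 8) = (v - 5)*(v - 2)*(v + 4)*(v + 4)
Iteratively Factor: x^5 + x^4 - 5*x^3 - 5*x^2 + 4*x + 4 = (x - 1)*(x^4 + 2*x^3 - 3*x^2 - 8*x - 4) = (x - 2)*(x - 1)*(x^3 + 4*x^2 + 5*x + 2) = (x - 2)*(x - 1)*(x + 2)*(x^2 + 2*x + 1) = (x - 2)*(x - 1)*(x + 1)*(x + 2)*(x + 1)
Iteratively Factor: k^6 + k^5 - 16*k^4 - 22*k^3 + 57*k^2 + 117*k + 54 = (k + 3)*(k^5 - 2*k^4 - 10*k^3 + 8*k^2 + 33*k + 18) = (k - 3)*(k + 3)*(k^4 + k^3 - 7*k^2 - 13*k - 6) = (k - 3)*(k + 1)*(k + 3)*(k^3 - 7*k - 6) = (k - 3)*(k + 1)*(k + 2)*(k + 3)*(k^2 - 2*k - 3) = (k - 3)*(k + 1)^2*(k + 2)*(k + 3)*(k - 3)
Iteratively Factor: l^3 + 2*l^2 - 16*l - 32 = (l + 2)*(l^2 - 16) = (l + 2)*(l + 4)*(l - 4)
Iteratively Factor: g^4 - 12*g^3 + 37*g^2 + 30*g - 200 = (g - 5)*(g^3 - 7*g^2 + 2*g + 40) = (g - 5)^2*(g^2 - 2*g - 8) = (g - 5)^2*(g + 2)*(g - 4)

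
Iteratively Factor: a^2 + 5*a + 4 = (a + 1)*(a + 4)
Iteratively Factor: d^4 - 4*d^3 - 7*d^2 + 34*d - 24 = (d - 4)*(d^3 - 7*d + 6) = (d - 4)*(d - 2)*(d^2 + 2*d - 3) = (d - 4)*(d - 2)*(d - 1)*(d + 3)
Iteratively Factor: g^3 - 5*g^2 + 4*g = (g - 1)*(g^2 - 4*g) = g*(g - 1)*(g - 4)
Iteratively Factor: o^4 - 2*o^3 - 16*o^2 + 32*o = (o)*(o^3 - 2*o^2 - 16*o + 32) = o*(o - 4)*(o^2 + 2*o - 8) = o*(o - 4)*(o - 2)*(o + 4)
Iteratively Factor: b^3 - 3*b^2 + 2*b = (b - 1)*(b^2 - 2*b) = b*(b - 1)*(b - 2)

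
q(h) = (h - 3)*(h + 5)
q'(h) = 2*h + 2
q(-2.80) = -12.76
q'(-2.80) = -3.60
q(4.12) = 10.21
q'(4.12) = 10.24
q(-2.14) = -14.70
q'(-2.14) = -2.28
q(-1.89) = -15.21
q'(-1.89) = -1.78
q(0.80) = -12.76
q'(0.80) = 3.60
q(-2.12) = -14.75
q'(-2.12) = -2.24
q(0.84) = -12.61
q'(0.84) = 3.68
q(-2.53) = -13.66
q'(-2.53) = -3.06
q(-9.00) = 48.00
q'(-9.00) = -16.00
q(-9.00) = 48.00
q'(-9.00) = -16.00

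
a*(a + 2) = a^2 + 2*a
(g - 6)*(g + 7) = g^2 + g - 42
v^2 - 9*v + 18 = (v - 6)*(v - 3)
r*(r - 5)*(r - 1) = r^3 - 6*r^2 + 5*r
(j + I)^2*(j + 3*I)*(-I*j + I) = -I*j^4 + 5*j^3 + I*j^3 - 5*j^2 + 7*I*j^2 - 3*j - 7*I*j + 3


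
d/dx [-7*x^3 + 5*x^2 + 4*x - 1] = -21*x^2 + 10*x + 4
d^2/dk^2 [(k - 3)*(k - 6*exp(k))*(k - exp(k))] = -7*k^2*exp(k) + 24*k*exp(2*k) - 7*k*exp(k) + 6*k - 48*exp(2*k) + 28*exp(k) - 6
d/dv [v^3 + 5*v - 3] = 3*v^2 + 5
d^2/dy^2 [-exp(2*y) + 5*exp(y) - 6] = (5 - 4*exp(y))*exp(y)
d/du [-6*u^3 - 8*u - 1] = -18*u^2 - 8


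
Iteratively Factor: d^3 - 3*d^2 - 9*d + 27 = (d + 3)*(d^2 - 6*d + 9) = (d - 3)*(d + 3)*(d - 3)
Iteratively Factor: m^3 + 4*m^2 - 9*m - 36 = (m - 3)*(m^2 + 7*m + 12) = (m - 3)*(m + 4)*(m + 3)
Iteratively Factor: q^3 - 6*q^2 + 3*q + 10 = (q - 5)*(q^2 - q - 2) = (q - 5)*(q + 1)*(q - 2)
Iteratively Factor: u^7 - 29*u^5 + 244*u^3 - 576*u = (u - 4)*(u^6 + 4*u^5 - 13*u^4 - 52*u^3 + 36*u^2 + 144*u) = (u - 4)*(u + 3)*(u^5 + u^4 - 16*u^3 - 4*u^2 + 48*u) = (u - 4)*(u + 3)*(u + 4)*(u^4 - 3*u^3 - 4*u^2 + 12*u) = u*(u - 4)*(u + 3)*(u + 4)*(u^3 - 3*u^2 - 4*u + 12) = u*(u - 4)*(u + 2)*(u + 3)*(u + 4)*(u^2 - 5*u + 6) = u*(u - 4)*(u - 2)*(u + 2)*(u + 3)*(u + 4)*(u - 3)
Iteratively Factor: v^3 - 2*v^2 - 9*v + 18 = (v - 3)*(v^2 + v - 6) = (v - 3)*(v - 2)*(v + 3)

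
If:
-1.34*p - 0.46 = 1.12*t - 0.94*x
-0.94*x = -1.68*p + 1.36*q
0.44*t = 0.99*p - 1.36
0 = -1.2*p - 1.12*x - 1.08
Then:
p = 0.43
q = 1.52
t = -2.12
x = -1.43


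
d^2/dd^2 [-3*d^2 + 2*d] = -6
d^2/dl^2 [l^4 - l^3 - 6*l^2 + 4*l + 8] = 12*l^2 - 6*l - 12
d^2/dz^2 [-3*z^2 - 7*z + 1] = -6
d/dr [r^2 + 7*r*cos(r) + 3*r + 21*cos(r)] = -7*r*sin(r) + 2*r - 21*sin(r) + 7*cos(r) + 3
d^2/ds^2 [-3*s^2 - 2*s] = -6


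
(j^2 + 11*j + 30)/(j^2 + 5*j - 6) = (j + 5)/(j - 1)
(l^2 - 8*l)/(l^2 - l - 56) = l/(l + 7)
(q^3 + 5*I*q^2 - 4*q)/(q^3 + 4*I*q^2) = (q + I)/q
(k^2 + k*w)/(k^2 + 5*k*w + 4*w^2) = k/(k + 4*w)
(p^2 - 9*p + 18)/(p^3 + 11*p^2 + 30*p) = (p^2 - 9*p + 18)/(p*(p^2 + 11*p + 30))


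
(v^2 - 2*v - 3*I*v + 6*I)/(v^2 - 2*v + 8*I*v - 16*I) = (v - 3*I)/(v + 8*I)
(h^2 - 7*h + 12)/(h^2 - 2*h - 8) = (h - 3)/(h + 2)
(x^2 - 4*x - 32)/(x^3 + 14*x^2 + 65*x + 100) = (x - 8)/(x^2 + 10*x + 25)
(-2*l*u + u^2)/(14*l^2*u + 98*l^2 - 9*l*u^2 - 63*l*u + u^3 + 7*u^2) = u/(-7*l*u - 49*l + u^2 + 7*u)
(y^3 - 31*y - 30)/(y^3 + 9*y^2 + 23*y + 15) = (y - 6)/(y + 3)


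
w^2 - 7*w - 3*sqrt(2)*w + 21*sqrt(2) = (w - 7)*(w - 3*sqrt(2))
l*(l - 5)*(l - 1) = l^3 - 6*l^2 + 5*l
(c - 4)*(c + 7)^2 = c^3 + 10*c^2 - 7*c - 196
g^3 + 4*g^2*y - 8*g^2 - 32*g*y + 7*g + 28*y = (g - 7)*(g - 1)*(g + 4*y)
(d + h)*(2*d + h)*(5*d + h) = 10*d^3 + 17*d^2*h + 8*d*h^2 + h^3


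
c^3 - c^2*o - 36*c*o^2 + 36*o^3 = (c - 6*o)*(c - o)*(c + 6*o)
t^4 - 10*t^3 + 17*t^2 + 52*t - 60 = (t - 6)*(t - 5)*(t - 1)*(t + 2)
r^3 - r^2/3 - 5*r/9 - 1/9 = (r - 1)*(r + 1/3)^2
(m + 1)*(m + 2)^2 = m^3 + 5*m^2 + 8*m + 4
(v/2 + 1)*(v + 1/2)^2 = v^3/2 + 3*v^2/2 + 9*v/8 + 1/4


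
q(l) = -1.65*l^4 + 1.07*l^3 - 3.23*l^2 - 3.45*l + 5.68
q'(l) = -6.6*l^3 + 3.21*l^2 - 6.46*l - 3.45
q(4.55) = -683.28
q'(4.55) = -588.08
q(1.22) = -5.05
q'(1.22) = -18.54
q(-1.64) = -14.01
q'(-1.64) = 44.89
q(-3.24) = -235.27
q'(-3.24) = 275.66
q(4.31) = -552.89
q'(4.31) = -500.08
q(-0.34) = 6.42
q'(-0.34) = -0.62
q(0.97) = -1.19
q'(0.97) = -12.72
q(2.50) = -70.87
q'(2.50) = -102.66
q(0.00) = 5.68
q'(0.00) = -3.45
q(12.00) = -32866.28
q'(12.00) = -11023.53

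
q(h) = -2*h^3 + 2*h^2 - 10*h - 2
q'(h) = -6*h^2 + 4*h - 10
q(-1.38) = 20.86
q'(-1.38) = -26.95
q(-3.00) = 100.00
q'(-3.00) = -76.00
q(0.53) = -7.04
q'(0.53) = -9.57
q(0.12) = -3.17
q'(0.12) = -9.61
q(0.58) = -7.52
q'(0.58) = -9.70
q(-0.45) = 3.09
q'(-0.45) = -13.02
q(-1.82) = 34.88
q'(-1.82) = -37.15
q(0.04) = -2.40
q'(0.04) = -9.85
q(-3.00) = 100.00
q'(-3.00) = -76.00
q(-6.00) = 562.00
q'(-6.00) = -250.00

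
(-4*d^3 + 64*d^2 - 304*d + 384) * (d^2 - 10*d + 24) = -4*d^5 + 104*d^4 - 1040*d^3 + 4960*d^2 - 11136*d + 9216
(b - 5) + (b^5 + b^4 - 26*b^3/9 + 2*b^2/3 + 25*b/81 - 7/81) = b^5 + b^4 - 26*b^3/9 + 2*b^2/3 + 106*b/81 - 412/81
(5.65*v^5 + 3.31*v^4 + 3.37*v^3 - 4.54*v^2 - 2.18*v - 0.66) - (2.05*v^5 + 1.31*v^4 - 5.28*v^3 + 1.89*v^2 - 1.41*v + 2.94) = 3.6*v^5 + 2.0*v^4 + 8.65*v^3 - 6.43*v^2 - 0.77*v - 3.6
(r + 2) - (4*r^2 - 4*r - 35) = -4*r^2 + 5*r + 37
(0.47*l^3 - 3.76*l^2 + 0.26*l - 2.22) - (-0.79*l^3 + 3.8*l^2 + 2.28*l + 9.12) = 1.26*l^3 - 7.56*l^2 - 2.02*l - 11.34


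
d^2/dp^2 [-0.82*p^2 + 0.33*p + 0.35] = -1.64000000000000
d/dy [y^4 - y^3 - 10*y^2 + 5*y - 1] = 4*y^3 - 3*y^2 - 20*y + 5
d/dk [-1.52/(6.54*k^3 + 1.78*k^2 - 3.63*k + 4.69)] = (29.8224*k^2 + 5.4112*k - 5.5176)/(6.54*k^3 + 1.78*k^2 - 3.63*k + 4.69)^2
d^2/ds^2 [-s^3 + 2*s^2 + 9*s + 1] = 4 - 6*s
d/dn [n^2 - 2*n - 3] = 2*n - 2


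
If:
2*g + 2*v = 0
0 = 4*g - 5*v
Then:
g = 0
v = 0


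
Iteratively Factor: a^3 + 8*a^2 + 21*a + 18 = (a + 3)*(a^2 + 5*a + 6) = (a + 2)*(a + 3)*(a + 3)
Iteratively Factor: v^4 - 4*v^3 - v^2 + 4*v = (v - 1)*(v^3 - 3*v^2 - 4*v) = v*(v - 1)*(v^2 - 3*v - 4) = v*(v - 1)*(v + 1)*(v - 4)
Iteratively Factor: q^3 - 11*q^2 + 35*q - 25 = (q - 1)*(q^2 - 10*q + 25) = (q - 5)*(q - 1)*(q - 5)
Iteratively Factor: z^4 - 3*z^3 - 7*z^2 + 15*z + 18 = (z - 3)*(z^3 - 7*z - 6) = (z - 3)^2*(z^2 + 3*z + 2) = (z - 3)^2*(z + 1)*(z + 2)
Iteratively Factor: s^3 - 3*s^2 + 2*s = (s - 1)*(s^2 - 2*s) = s*(s - 1)*(s - 2)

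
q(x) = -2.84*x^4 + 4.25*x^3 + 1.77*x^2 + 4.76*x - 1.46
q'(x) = -11.36*x^3 + 12.75*x^2 + 3.54*x + 4.76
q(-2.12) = -101.46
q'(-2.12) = 162.80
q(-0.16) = -2.20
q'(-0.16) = 4.57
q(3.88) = -351.74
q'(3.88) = -453.11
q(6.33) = -3382.12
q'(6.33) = -2343.26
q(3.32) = -155.66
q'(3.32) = -258.66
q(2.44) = -18.23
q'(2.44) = -75.72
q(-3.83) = -843.60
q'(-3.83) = 816.46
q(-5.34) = -2932.88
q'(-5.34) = 2079.26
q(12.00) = -51235.70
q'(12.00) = -17746.84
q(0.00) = -1.46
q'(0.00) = 4.76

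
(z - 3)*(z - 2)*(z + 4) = z^3 - z^2 - 14*z + 24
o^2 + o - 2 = (o - 1)*(o + 2)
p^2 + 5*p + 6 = (p + 2)*(p + 3)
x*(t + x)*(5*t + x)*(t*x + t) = 5*t^3*x^2 + 5*t^3*x + 6*t^2*x^3 + 6*t^2*x^2 + t*x^4 + t*x^3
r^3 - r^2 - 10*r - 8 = (r - 4)*(r + 1)*(r + 2)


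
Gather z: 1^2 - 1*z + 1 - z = 2 - 2*z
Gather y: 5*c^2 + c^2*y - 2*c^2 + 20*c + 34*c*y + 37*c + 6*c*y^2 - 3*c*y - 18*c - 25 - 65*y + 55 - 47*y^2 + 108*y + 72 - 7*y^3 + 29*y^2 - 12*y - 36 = 3*c^2 + 39*c - 7*y^3 + y^2*(6*c - 18) + y*(c^2 + 31*c + 31) + 66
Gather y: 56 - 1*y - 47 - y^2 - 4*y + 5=-y^2 - 5*y + 14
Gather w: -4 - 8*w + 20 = 16 - 8*w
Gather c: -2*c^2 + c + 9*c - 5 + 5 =-2*c^2 + 10*c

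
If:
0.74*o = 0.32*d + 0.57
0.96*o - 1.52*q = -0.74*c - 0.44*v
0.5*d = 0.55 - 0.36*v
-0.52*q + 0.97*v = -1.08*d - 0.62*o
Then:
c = 6.12776310614148 - 0.193198853739394*v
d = 1.1 - 0.72*v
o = 1.24594594594595 - 0.311351351351351*v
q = 3.77016632016632 - 0.00122661122661123*v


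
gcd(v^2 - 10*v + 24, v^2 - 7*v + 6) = v - 6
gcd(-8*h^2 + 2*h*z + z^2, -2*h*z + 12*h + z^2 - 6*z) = -2*h + z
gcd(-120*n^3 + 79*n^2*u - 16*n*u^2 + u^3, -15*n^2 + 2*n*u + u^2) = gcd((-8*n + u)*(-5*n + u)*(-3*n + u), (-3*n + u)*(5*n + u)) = -3*n + u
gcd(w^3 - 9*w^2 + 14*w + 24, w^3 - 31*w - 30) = w^2 - 5*w - 6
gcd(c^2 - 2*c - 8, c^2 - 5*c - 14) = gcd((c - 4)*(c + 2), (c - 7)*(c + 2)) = c + 2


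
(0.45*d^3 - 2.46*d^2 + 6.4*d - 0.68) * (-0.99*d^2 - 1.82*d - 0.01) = -0.4455*d^5 + 1.6164*d^4 - 1.8633*d^3 - 10.9502*d^2 + 1.1736*d + 0.0068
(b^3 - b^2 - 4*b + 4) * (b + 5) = b^4 + 4*b^3 - 9*b^2 - 16*b + 20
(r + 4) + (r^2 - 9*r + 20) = r^2 - 8*r + 24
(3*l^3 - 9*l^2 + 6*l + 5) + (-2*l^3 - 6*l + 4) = l^3 - 9*l^2 + 9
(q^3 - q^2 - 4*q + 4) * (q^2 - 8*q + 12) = q^5 - 9*q^4 + 16*q^3 + 24*q^2 - 80*q + 48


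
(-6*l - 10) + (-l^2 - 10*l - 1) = -l^2 - 16*l - 11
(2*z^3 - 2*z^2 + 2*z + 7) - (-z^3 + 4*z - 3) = 3*z^3 - 2*z^2 - 2*z + 10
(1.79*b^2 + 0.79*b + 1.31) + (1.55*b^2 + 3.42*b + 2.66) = 3.34*b^2 + 4.21*b + 3.97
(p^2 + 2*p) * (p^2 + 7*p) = p^4 + 9*p^3 + 14*p^2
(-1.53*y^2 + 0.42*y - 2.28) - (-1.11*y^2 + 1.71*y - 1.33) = -0.42*y^2 - 1.29*y - 0.95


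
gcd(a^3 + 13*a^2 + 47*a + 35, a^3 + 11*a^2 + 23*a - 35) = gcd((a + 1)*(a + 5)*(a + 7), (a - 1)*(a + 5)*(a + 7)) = a^2 + 12*a + 35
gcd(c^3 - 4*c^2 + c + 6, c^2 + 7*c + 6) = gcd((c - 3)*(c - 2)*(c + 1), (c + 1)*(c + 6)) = c + 1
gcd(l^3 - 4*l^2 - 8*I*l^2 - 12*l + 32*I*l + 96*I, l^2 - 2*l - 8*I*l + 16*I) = l - 8*I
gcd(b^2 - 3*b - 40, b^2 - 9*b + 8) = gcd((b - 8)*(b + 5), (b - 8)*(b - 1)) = b - 8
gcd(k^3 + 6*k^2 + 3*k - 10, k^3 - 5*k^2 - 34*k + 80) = k + 5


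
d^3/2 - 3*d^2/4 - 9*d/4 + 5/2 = (d/2 + 1)*(d - 5/2)*(d - 1)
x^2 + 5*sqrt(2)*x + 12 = (x + 2*sqrt(2))*(x + 3*sqrt(2))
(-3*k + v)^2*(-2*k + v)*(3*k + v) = -54*k^4 + 45*k^3*v - 3*k^2*v^2 - 5*k*v^3 + v^4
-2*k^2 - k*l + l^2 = (-2*k + l)*(k + l)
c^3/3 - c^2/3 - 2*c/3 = c*(c/3 + 1/3)*(c - 2)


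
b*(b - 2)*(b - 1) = b^3 - 3*b^2 + 2*b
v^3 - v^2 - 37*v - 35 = (v - 7)*(v + 1)*(v + 5)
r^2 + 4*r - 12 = (r - 2)*(r + 6)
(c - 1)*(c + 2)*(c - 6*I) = c^3 + c^2 - 6*I*c^2 - 2*c - 6*I*c + 12*I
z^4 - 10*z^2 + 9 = (z - 3)*(z - 1)*(z + 1)*(z + 3)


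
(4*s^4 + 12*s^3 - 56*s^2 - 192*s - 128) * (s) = 4*s^5 + 12*s^4 - 56*s^3 - 192*s^2 - 128*s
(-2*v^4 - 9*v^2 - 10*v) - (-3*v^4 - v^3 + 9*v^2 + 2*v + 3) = v^4 + v^3 - 18*v^2 - 12*v - 3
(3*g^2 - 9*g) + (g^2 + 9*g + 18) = 4*g^2 + 18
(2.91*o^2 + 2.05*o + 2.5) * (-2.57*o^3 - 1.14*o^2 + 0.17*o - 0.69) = -7.4787*o^5 - 8.5859*o^4 - 8.2673*o^3 - 4.5094*o^2 - 0.9895*o - 1.725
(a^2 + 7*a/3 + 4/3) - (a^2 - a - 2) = 10*a/3 + 10/3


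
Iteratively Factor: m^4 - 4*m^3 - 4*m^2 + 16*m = (m - 2)*(m^3 - 2*m^2 - 8*m) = (m - 4)*(m - 2)*(m^2 + 2*m) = m*(m - 4)*(m - 2)*(m + 2)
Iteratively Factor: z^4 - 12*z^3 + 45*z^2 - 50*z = (z)*(z^3 - 12*z^2 + 45*z - 50) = z*(z - 2)*(z^2 - 10*z + 25) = z*(z - 5)*(z - 2)*(z - 5)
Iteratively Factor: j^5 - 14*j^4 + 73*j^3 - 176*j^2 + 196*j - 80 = (j - 1)*(j^4 - 13*j^3 + 60*j^2 - 116*j + 80) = (j - 2)*(j - 1)*(j^3 - 11*j^2 + 38*j - 40) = (j - 5)*(j - 2)*(j - 1)*(j^2 - 6*j + 8) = (j - 5)*(j - 4)*(j - 2)*(j - 1)*(j - 2)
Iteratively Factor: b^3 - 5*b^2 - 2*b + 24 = (b + 2)*(b^2 - 7*b + 12) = (b - 3)*(b + 2)*(b - 4)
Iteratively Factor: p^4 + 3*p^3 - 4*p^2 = (p)*(p^3 + 3*p^2 - 4*p) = p*(p - 1)*(p^2 + 4*p) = p*(p - 1)*(p + 4)*(p)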